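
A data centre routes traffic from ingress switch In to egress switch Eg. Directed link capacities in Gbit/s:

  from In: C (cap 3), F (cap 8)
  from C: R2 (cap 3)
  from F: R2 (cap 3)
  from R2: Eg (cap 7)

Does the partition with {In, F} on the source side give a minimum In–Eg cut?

Yes — it is a minimum cut (capacity 6).

Given cut capacity: 3 + 3 = 6.
Augment In→C→R2→Eg: bottleneck 3, flow now 3.
Augment In→F→R2→Eg: bottleneck 3, flow now 6.
No augmenting path remains; maximum flow = 6.
Cut capacity 6 equals the max flow, so it is a minimum cut.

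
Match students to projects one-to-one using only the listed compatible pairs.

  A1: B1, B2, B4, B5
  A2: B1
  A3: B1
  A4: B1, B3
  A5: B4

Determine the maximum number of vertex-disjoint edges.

4

Unit-capacity flow: source→left, listed edges, right→sink; max matching = max flow.
Augmenting path A1→B1 (+1); matched 1.
Augmenting path A4→B3 (+1); matched 2.
Augmenting path A5→B4 (+1); matched 3.
Augmenting path A2→B1→A1→B2 (+1); matched 4.
No augmenting path remains; maximum matching = 4.
König certificate: {A1, A4, A5, B1} is a vertex cover of size 4 (every listed pair touches it), so no matching can be larger.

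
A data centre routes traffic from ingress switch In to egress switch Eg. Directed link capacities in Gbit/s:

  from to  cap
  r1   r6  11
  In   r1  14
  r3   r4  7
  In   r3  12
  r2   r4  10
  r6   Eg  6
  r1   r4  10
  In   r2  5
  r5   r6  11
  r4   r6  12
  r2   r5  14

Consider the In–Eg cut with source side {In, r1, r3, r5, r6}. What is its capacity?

Edges leaving {In, r1, r3, r5, r6}: In→r2 (5), r1→r4 (10), r3→r4 (7), r6→Eg (6).
Cut capacity = 5 + 10 + 7 + 6 = 28.

28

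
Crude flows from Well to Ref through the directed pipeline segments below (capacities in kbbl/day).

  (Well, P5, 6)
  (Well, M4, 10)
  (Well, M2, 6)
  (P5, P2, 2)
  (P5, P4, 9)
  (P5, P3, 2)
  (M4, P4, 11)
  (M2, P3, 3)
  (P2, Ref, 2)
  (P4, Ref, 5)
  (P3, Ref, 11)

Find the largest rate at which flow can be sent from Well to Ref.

Augment Well→P5→P2→Ref: bottleneck 2, flow now 2.
Augment Well→P5→P4→Ref: bottleneck 4, flow now 6.
Augment Well→M4→P4→Ref: bottleneck 1, flow now 7.
Augment Well→M2→P3→Ref: bottleneck 3, flow now 10.
Augment Well→M4→P4→P5→P3→Ref: bottleneck 2, flow now 12. (uses reverse residual edge)
No augmenting path remains; maximum flow = 12.
In the residual graph, reachable from Well: {Well, P5, M4, M2, P4}.
Min-cut edges: P5→P2 (2), P5→P3 (2), M2→P3 (3), P4→Ref (5); capacity 2 + 2 + 3 + 5 = 12.
This cut is saturated, so no flow can exceed 12.

12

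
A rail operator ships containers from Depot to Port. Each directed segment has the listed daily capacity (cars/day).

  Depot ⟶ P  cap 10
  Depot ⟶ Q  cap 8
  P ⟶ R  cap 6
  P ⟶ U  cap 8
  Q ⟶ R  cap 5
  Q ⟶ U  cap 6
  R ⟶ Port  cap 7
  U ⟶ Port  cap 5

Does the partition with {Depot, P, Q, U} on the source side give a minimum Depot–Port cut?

No — its capacity is 16, but the minimum cut has capacity 12.

Given cut capacity: 6 + 5 + 5 = 16.
Augment Depot→P→R→Port: bottleneck 6, flow now 6.
Augment Depot→P→U→Port: bottleneck 4, flow now 10.
Augment Depot→Q→R→Port: bottleneck 1, flow now 11.
Augment Depot→Q→U→Port: bottleneck 1, flow now 12.
No augmenting path remains; maximum flow = 12.
In the residual graph, reachable from Depot: {Depot, P, Q, R, U}.
Min-cut edges: R→Port (7), U→Port (5); capacity 7 + 5 = 12.
Cut capacity 16 exceeds the max flow 12, so it is not minimum.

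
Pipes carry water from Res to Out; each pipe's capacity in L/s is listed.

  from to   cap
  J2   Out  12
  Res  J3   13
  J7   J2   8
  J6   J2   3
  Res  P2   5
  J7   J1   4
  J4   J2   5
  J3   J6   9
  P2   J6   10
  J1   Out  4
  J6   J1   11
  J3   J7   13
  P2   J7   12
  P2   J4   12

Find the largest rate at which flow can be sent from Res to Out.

Augment Res→J3→J7→J2→Out: bottleneck 8, flow now 8.
Augment Res→J3→J7→J1→Out: bottleneck 4, flow now 12.
Augment Res→J3→J6→J2→Out: bottleneck 1, flow now 13.
Augment Res→P2→J4→J2→Out: bottleneck 3, flow now 16.
No augmenting path remains; maximum flow = 16.
In the residual graph, reachable from Res: {Res, J3, P2, J7, J4, J6, J2, J1}.
Min-cut edges: J2→Out (12), J1→Out (4); capacity 12 + 4 = 16.
This cut is saturated, so no flow can exceed 16.

16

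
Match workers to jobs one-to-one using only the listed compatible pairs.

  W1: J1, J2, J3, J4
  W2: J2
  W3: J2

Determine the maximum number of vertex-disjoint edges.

Unit-capacity flow: source→left, listed edges, right→sink; max matching = max flow.
Augmenting path W1→J1 (+1); matched 1.
Augmenting path W2→J2 (+1); matched 2.
No augmenting path remains; maximum matching = 2.
König certificate: {W1, J2} is a vertex cover of size 2 (every listed pair touches it), so no matching can be larger.

2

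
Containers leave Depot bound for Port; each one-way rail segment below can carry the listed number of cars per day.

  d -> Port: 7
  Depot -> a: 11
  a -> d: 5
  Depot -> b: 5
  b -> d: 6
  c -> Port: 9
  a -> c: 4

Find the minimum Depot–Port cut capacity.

11

Augment Depot→a→c→Port: bottleneck 4, flow now 4.
Augment Depot→a→d→Port: bottleneck 5, flow now 9.
Augment Depot→b→d→Port: bottleneck 2, flow now 11.
No augmenting path remains; maximum flow = 11.
By max-flow min-cut, the minimum cut capacity equals the max flow.
In the residual graph, reachable from Depot: {Depot, a, b, d}.
Min-cut edges: a→c (4), d→Port (7); capacity 4 + 7 = 11.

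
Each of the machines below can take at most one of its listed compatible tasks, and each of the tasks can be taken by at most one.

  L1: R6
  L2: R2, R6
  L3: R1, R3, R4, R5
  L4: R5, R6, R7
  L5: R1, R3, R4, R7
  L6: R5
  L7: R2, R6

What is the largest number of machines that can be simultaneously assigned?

6

Unit-capacity flow: source→left, listed edges, right→sink; max matching = max flow.
Augmenting path L1→R6 (+1); matched 1.
Augmenting path L2→R2 (+1); matched 2.
Augmenting path L3→R1 (+1); matched 3.
Augmenting path L4→R5 (+1); matched 4.
Augmenting path L5→R3 (+1); matched 5.
Augmenting path L6→R5→L4→R7 (+1); matched 6.
No augmenting path remains; maximum matching = 6.
König certificate: {L3, L4, L5, L6, R2, R6} is a vertex cover of size 6 (every listed pair touches it), so no matching can be larger.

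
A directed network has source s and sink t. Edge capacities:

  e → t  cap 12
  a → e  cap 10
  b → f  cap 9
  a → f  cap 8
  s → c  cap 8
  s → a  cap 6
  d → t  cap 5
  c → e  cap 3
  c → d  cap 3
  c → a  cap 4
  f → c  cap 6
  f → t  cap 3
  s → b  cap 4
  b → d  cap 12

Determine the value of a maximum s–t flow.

Augment s→a→e→t: bottleneck 6, flow now 6.
Augment s→b→d→t: bottleneck 4, flow now 10.
Augment s→c→d→t: bottleneck 1, flow now 11.
Augment s→c→e→t: bottleneck 3, flow now 14.
Augment s→c→a→e→t: bottleneck 3, flow now 17.
Augment s→c→a→f→t: bottleneck 1, flow now 18.
No augmenting path remains; maximum flow = 18.
In the residual graph, reachable from s: {s}.
Min-cut edges: s→a (6), s→b (4), s→c (8); capacity 6 + 4 + 8 = 18.
This cut is saturated, so no flow can exceed 18.

18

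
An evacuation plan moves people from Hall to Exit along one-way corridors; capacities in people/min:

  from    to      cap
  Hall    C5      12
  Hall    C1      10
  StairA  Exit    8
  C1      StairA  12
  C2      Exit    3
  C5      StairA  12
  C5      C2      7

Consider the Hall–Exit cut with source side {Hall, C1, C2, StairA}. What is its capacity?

23

Edges leaving {Hall, C1, C2, StairA}: Hall→C5 (12), C2→Exit (3), StairA→Exit (8).
Cut capacity = 12 + 3 + 8 = 23.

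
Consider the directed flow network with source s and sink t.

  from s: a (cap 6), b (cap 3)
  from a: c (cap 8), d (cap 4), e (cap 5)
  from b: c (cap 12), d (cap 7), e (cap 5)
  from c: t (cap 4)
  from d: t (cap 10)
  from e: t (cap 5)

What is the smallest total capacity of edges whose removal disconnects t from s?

Augment s→a→c→t: bottleneck 4, flow now 4.
Augment s→a→d→t: bottleneck 2, flow now 6.
Augment s→b→d→t: bottleneck 3, flow now 9.
No augmenting path remains; maximum flow = 9.
By max-flow min-cut, the minimum cut capacity equals the max flow.
In the residual graph, reachable from s: {s}.
Min-cut edges: s→a (6), s→b (3); capacity 6 + 3 = 9.

9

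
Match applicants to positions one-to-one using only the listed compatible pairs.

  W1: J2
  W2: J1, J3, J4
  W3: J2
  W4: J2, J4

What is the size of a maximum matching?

3

Unit-capacity flow: source→left, listed edges, right→sink; max matching = max flow.
Augmenting path W1→J2 (+1); matched 1.
Augmenting path W2→J1 (+1); matched 2.
Augmenting path W4→J4 (+1); matched 3.
No augmenting path remains; maximum matching = 3.
König certificate: {W2, W4, J2} is a vertex cover of size 3 (every listed pair touches it), so no matching can be larger.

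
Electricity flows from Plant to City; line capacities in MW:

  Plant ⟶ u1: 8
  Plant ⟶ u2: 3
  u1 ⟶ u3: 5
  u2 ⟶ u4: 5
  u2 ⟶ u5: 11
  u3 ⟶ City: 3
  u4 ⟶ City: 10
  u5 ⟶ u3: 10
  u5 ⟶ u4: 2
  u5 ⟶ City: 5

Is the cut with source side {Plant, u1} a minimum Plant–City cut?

No — its capacity is 8, but the minimum cut has capacity 6.

Given cut capacity: 3 + 5 = 8.
Augment Plant→u1→u3→City: bottleneck 3, flow now 3.
Augment Plant→u2→u4→City: bottleneck 3, flow now 6.
No augmenting path remains; maximum flow = 6.
In the residual graph, reachable from Plant: {Plant, u1, u3}.
Min-cut edges: Plant→u2 (3), u3→City (3); capacity 3 + 3 = 6.
Cut capacity 8 exceeds the max flow 6, so it is not minimum.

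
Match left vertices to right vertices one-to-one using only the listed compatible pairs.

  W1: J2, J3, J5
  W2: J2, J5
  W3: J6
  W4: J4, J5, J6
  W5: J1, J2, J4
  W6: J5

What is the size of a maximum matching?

6

Unit-capacity flow: source→left, listed edges, right→sink; max matching = max flow.
Augmenting path W1→J2 (+1); matched 1.
Augmenting path W2→J5 (+1); matched 2.
Augmenting path W3→J6 (+1); matched 3.
Augmenting path W4→J4 (+1); matched 4.
Augmenting path W5→J1 (+1); matched 5.
Augmenting path W6→J5→W2→J2→W1→J3 (+1); matched 6.
No augmenting path remains; maximum matching = 6.
König certificate: {W1, W2, W3, W4, W5, W6} is a vertex cover of size 6 (every listed pair touches it), so no matching can be larger.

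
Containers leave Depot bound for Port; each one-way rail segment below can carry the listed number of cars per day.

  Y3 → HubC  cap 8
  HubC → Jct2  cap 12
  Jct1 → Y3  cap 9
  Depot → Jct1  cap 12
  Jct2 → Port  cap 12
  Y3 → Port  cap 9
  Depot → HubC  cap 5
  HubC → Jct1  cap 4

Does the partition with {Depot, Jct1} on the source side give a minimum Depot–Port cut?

Yes — it is a minimum cut (capacity 14).

Given cut capacity: 5 + 9 = 14.
Augment Depot→Jct1→Y3→Port: bottleneck 9, flow now 9.
Augment Depot→HubC→Jct2→Port: bottleneck 5, flow now 14.
No augmenting path remains; maximum flow = 14.
Cut capacity 14 equals the max flow, so it is a minimum cut.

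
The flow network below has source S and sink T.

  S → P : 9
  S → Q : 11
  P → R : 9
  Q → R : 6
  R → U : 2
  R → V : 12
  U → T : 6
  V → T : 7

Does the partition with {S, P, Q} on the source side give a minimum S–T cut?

No — its capacity is 15, but the minimum cut has capacity 9.

Given cut capacity: 9 + 6 = 15.
Augment S→P→R→U→T: bottleneck 2, flow now 2.
Augment S→P→R→V→T: bottleneck 7, flow now 9.
No augmenting path remains; maximum flow = 9.
In the residual graph, reachable from S: {S, P, Q, R, V}.
Min-cut edges: R→U (2), V→T (7); capacity 2 + 7 = 9.
Cut capacity 15 exceeds the max flow 9, so it is not minimum.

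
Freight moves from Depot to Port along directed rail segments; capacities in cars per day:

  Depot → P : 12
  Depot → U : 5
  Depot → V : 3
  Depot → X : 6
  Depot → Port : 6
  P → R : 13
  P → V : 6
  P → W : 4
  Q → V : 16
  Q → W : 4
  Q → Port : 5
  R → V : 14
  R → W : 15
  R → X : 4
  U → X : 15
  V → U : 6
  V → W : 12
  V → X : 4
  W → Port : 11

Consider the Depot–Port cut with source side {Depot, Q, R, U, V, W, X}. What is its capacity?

Edges leaving {Depot, Q, R, U, V, W, X}: Depot→P (12), Depot→Port (6), Q→Port (5), W→Port (11).
Cut capacity = 12 + 6 + 5 + 11 = 34.

34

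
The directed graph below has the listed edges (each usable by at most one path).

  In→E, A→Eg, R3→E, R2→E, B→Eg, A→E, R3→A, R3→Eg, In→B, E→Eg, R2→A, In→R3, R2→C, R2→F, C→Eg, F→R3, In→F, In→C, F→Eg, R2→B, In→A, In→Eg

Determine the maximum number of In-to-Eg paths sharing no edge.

7

Assign every edge capacity 1; by Menger, the answer equals the max flow.
Path In→Eg (+1); total 1.
Path In→B→Eg (+1); total 2.
Path In→R3→Eg (+1); total 3.
Path In→A→Eg (+1); total 4.
Path In→C→Eg (+1); total 5.
Path In→E→Eg (+1); total 6.
Path In→F→Eg (+1); total 7.
No residual In→Eg path; max flow = 7.
Certifying cut of size 7: {In→A, In→B, In→C, In→E, In→Eg, In→F, In→R3}.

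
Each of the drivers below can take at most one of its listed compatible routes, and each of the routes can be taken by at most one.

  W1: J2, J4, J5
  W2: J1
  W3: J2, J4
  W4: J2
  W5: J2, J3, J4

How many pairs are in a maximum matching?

Unit-capacity flow: source→left, listed edges, right→sink; max matching = max flow.
Augmenting path W1→J2 (+1); matched 1.
Augmenting path W2→J1 (+1); matched 2.
Augmenting path W3→J4 (+1); matched 3.
Augmenting path W5→J3 (+1); matched 4.
Augmenting path W4→J2→W1→J5 (+1); matched 5.
No augmenting path remains; maximum matching = 5.
König certificate: {W1, W2, W3, W4, W5} is a vertex cover of size 5 (every listed pair touches it), so no matching can be larger.

5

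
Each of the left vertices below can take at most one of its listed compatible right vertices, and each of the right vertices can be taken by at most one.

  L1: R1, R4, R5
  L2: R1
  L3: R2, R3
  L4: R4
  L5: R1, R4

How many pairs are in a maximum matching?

Unit-capacity flow: source→left, listed edges, right→sink; max matching = max flow.
Augmenting path L1→R1 (+1); matched 1.
Augmenting path L3→R2 (+1); matched 2.
Augmenting path L4→R4 (+1); matched 3.
Augmenting path L2→R1→L1→R5 (+1); matched 4.
No augmenting path remains; maximum matching = 4.
König certificate: {L1, L3, R1, R4} is a vertex cover of size 4 (every listed pair touches it), so no matching can be larger.

4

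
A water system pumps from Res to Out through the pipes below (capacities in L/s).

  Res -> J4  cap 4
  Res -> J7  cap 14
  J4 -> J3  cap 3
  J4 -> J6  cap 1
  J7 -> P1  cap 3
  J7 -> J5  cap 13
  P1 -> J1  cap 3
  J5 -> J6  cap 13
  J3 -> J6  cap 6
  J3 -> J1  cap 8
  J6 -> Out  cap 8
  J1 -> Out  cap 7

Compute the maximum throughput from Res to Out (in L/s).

14

Augment Res→J4→J6→Out: bottleneck 1, flow now 1.
Augment Res→J4→J3→J6→Out: bottleneck 3, flow now 4.
Augment Res→J7→P1→J1→Out: bottleneck 3, flow now 7.
Augment Res→J7→J5→J6→Out: bottleneck 4, flow now 11.
Augment Res→J7→J5→J6→J3→J1→Out: bottleneck 3, flow now 14. (uses reverse residual edge)
No augmenting path remains; maximum flow = 14.
In the residual graph, reachable from Res: {Res, J4, J7, J5, J6}.
Min-cut edges: J4→J3 (3), J7→P1 (3), J6→Out (8); capacity 3 + 3 + 8 = 14.
This cut is saturated, so no flow can exceed 14.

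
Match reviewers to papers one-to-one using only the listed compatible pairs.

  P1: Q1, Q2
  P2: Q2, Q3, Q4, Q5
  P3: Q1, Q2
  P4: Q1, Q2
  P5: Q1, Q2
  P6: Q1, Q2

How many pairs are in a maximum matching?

3

Unit-capacity flow: source→left, listed edges, right→sink; max matching = max flow.
Augmenting path P1→Q1 (+1); matched 1.
Augmenting path P2→Q2 (+1); matched 2.
Augmenting path P3→Q2→P2→Q3 (+1); matched 3.
No augmenting path remains; maximum matching = 3.
König certificate: {P2, Q1, Q2} is a vertex cover of size 3 (every listed pair touches it), so no matching can be larger.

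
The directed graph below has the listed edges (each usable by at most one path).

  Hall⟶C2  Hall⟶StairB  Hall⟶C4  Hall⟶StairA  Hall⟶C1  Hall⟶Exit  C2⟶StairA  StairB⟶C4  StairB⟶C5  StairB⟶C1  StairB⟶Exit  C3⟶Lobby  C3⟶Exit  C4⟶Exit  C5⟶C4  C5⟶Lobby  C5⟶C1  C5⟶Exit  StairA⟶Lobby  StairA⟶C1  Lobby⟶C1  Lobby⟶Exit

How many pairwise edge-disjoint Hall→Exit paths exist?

4

Assign every edge capacity 1; by Menger, the answer equals the max flow.
Path Hall→Exit (+1); total 1.
Path Hall→StairB→Exit (+1); total 2.
Path Hall→C4→Exit (+1); total 3.
Path Hall→StairA→Lobby→Exit (+1); total 4.
No residual Hall→Exit path; max flow = 4.
Certifying cut of size 4: {Hall→C4, Hall→Exit, Hall→StairB, StairA→Lobby}.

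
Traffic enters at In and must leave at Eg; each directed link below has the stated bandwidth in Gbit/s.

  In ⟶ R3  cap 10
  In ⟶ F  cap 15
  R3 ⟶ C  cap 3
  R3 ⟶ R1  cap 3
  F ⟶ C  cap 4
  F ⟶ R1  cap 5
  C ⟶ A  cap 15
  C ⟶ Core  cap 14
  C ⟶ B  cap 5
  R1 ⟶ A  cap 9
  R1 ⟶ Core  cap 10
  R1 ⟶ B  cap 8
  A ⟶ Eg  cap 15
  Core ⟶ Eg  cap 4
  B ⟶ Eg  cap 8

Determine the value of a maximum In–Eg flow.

15

Augment In→R3→C→A→Eg: bottleneck 3, flow now 3.
Augment In→R3→R1→A→Eg: bottleneck 3, flow now 6.
Augment In→F→C→A→Eg: bottleneck 4, flow now 10.
Augment In→F→R1→A→Eg: bottleneck 5, flow now 15.
No augmenting path remains; maximum flow = 15.
In the residual graph, reachable from In: {In, R3, F}.
Min-cut edges: R3→C (3), R3→R1 (3), F→C (4), F→R1 (5); capacity 3 + 3 + 4 + 5 = 15.
This cut is saturated, so no flow can exceed 15.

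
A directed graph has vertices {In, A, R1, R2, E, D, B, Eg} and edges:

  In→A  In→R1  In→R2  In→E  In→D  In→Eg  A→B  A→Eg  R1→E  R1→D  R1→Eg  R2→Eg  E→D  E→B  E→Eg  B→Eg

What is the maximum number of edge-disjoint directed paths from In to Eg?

5

Assign every edge capacity 1; by Menger, the answer equals the max flow.
Path In→Eg (+1); total 1.
Path In→A→Eg (+1); total 2.
Path In→R1→Eg (+1); total 3.
Path In→R2→Eg (+1); total 4.
Path In→E→Eg (+1); total 5.
No residual In→Eg path; max flow = 5.
Certifying cut of size 5: {In→A, In→E, In→Eg, In→R1, In→R2}.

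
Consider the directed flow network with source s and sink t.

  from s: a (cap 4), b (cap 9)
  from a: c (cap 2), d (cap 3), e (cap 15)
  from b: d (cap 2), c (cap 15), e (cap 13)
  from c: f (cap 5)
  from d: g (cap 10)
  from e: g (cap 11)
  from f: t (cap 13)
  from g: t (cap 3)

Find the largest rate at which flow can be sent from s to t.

8

Augment s→a→c→f→t: bottleneck 2, flow now 2.
Augment s→a→d→g→t: bottleneck 2, flow now 4.
Augment s→b→c→f→t: bottleneck 3, flow now 7.
Augment s→b→d→g→t: bottleneck 1, flow now 8.
No augmenting path remains; maximum flow = 8.
In the residual graph, reachable from s: {s, a, b, c, d, e, g}.
Min-cut edges: c→f (5), g→t (3); capacity 5 + 3 = 8.
This cut is saturated, so no flow can exceed 8.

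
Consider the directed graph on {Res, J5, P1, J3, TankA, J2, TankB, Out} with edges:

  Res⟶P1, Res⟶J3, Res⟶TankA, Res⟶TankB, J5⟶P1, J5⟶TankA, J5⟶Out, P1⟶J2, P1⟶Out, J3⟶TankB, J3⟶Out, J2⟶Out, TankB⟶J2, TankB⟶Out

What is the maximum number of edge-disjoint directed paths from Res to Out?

Assign every edge capacity 1; by Menger, the answer equals the max flow.
Path Res→P1→Out (+1); total 1.
Path Res→J3→Out (+1); total 2.
Path Res→TankB→Out (+1); total 3.
No residual Res→Out path; max flow = 3.
Certifying cut of size 3: {Res→J3, Res→P1, Res→TankB}.

3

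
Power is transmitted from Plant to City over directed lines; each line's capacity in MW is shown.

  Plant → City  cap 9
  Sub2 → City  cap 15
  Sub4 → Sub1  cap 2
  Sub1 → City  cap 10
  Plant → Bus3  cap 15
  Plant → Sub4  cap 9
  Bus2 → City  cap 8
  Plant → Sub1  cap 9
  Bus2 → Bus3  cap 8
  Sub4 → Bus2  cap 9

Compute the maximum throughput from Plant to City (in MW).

Augment Plant→City: bottleneck 9, flow now 9.
Augment Plant→Sub1→City: bottleneck 9, flow now 18.
Augment Plant→Sub4→Sub1→City: bottleneck 1, flow now 19.
Augment Plant→Sub4→Bus2→City: bottleneck 8, flow now 27.
No augmenting path remains; maximum flow = 27.
In the residual graph, reachable from Plant: {Plant, Bus3}.
Min-cut edges: Plant→Sub4 (9), Plant→Sub1 (9), Plant→City (9); capacity 9 + 9 + 9 = 27.
This cut is saturated, so no flow can exceed 27.

27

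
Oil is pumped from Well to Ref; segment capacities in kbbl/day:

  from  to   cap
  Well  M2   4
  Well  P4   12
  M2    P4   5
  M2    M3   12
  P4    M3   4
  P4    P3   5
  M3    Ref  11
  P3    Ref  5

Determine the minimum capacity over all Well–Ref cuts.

Augment Well→M2→M3→Ref: bottleneck 4, flow now 4.
Augment Well→P4→M3→Ref: bottleneck 4, flow now 8.
Augment Well→P4→P3→Ref: bottleneck 5, flow now 13.
No augmenting path remains; maximum flow = 13.
By max-flow min-cut, the minimum cut capacity equals the max flow.
In the residual graph, reachable from Well: {Well, P4}.
Min-cut edges: Well→M2 (4), P4→M3 (4), P4→P3 (5); capacity 4 + 4 + 5 = 13.

13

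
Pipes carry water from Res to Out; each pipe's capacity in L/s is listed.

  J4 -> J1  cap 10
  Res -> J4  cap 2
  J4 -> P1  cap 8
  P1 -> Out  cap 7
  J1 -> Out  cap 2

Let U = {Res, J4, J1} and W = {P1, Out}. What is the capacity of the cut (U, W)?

10

Edges leaving {Res, J4, J1}: J4→P1 (8), J1→Out (2).
Cut capacity = 8 + 2 = 10.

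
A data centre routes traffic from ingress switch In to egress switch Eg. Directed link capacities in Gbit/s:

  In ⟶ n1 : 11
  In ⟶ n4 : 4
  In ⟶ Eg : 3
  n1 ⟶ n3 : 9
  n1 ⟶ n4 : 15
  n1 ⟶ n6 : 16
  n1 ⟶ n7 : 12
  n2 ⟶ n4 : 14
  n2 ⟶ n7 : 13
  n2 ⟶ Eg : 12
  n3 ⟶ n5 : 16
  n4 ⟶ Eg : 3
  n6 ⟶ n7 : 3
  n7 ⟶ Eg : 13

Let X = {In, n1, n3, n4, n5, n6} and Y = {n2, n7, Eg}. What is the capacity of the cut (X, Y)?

Edges leaving {In, n1, n3, n4, n5, n6}: In→Eg (3), n1→n7 (12), n4→Eg (3), n6→n7 (3).
Cut capacity = 3 + 12 + 3 + 3 = 21.

21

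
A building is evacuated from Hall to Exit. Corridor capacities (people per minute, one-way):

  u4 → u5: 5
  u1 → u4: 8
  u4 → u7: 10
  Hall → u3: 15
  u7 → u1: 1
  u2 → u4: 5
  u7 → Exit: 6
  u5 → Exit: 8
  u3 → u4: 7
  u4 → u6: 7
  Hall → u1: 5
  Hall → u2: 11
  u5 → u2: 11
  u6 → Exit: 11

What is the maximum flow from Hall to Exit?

Augment Hall→u1→u4→u5→Exit: bottleneck 5, flow now 5.
Augment Hall→u2→u4→u6→Exit: bottleneck 5, flow now 10.
Augment Hall→u3→u4→u6→Exit: bottleneck 2, flow now 12.
Augment Hall→u3→u4→u7→Exit: bottleneck 5, flow now 17.
No augmenting path remains; maximum flow = 17.
In the residual graph, reachable from Hall: {Hall, u2, u3}.
Min-cut edges: Hall→u1 (5), u2→u4 (5), u3→u4 (7); capacity 5 + 5 + 7 = 17.
This cut is saturated, so no flow can exceed 17.

17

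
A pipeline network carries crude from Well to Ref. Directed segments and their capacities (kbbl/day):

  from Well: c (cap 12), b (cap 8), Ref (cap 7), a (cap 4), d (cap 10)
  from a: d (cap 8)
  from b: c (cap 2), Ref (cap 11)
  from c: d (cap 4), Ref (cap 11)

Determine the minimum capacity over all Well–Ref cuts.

26

Augment Well→Ref: bottleneck 7, flow now 7.
Augment Well→b→Ref: bottleneck 8, flow now 15.
Augment Well→c→Ref: bottleneck 11, flow now 26.
No augmenting path remains; maximum flow = 26.
By max-flow min-cut, the minimum cut capacity equals the max flow.
In the residual graph, reachable from Well: {Well, a, c, d}.
Min-cut edges: Well→b (8), Well→Ref (7), c→Ref (11); capacity 8 + 7 + 11 = 26.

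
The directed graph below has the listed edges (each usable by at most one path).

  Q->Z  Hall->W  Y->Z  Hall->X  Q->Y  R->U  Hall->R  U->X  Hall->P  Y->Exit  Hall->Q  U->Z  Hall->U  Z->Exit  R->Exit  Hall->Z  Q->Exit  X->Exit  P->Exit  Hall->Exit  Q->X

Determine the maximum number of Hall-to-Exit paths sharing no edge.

6

Assign every edge capacity 1; by Menger, the answer equals the max flow.
Path Hall→Exit (+1); total 1.
Path Hall→P→Exit (+1); total 2.
Path Hall→Q→Exit (+1); total 3.
Path Hall→R→Exit (+1); total 4.
Path Hall→X→Exit (+1); total 5.
Path Hall→Z→Exit (+1); total 6.
No residual Hall→Exit path; max flow = 6.
Certifying cut of size 6: {Hall→Exit, Hall→P, Hall→Q, Hall→R, X→Exit, Z→Exit}.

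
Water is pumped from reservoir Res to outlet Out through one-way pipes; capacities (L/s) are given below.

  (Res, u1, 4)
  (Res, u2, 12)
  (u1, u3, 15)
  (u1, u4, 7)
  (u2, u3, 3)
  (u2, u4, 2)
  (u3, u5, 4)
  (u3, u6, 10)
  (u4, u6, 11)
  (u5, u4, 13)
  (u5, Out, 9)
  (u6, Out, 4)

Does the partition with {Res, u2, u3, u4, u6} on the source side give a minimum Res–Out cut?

No — its capacity is 12, but the minimum cut has capacity 8.

Given cut capacity: 4 + 4 + 4 = 12.
Augment Res→u1→u3→u5→Out: bottleneck 4, flow now 4.
Augment Res→u2→u3→u6→Out: bottleneck 3, flow now 7.
Augment Res→u2→u4→u6→Out: bottleneck 1, flow now 8.
No augmenting path remains; maximum flow = 8.
In the residual graph, reachable from Res: {Res, u1, u2, u3, u4, u6}.
Min-cut edges: u3→u5 (4), u6→Out (4); capacity 4 + 4 = 8.
Cut capacity 12 exceeds the max flow 8, so it is not minimum.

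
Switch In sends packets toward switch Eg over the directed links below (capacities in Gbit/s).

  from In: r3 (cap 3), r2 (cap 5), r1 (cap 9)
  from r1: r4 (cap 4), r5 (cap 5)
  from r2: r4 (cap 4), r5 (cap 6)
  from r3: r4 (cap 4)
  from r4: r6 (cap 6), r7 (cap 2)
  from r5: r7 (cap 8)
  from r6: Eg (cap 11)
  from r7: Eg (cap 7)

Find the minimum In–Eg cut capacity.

Augment In→r1→r4→r6→Eg: bottleneck 4, flow now 4.
Augment In→r1→r5→r7→Eg: bottleneck 5, flow now 9.
Augment In→r2→r4→r6→Eg: bottleneck 2, flow now 11.
Augment In→r2→r4→r7→Eg: bottleneck 2, flow now 13.
No augmenting path remains; maximum flow = 13.
By max-flow min-cut, the minimum cut capacity equals the max flow.
In the residual graph, reachable from In: {In, r1, r2, r3, r4, r5, r7}.
Min-cut edges: r4→r6 (6), r7→Eg (7); capacity 6 + 7 = 13.

13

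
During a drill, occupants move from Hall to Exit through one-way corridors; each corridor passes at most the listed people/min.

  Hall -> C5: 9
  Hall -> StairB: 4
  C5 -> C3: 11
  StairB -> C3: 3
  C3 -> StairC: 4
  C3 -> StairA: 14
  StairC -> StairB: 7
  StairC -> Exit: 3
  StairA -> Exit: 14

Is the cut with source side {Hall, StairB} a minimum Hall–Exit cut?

Yes — it is a minimum cut (capacity 12).

Given cut capacity: 9 + 3 = 12.
Augment Hall→C5→C3→StairC→Exit: bottleneck 3, flow now 3.
Augment Hall→C5→C3→StairA→Exit: bottleneck 6, flow now 9.
Augment Hall→StairB→C3→StairA→Exit: bottleneck 3, flow now 12.
No augmenting path remains; maximum flow = 12.
Cut capacity 12 equals the max flow, so it is a minimum cut.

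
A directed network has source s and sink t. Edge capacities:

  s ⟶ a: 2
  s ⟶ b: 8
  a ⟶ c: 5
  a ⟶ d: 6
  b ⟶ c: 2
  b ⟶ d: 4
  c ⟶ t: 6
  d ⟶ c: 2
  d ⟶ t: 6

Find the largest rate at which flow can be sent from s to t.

8

Augment s→a→c→t: bottleneck 2, flow now 2.
Augment s→b→c→t: bottleneck 2, flow now 4.
Augment s→b→d→t: bottleneck 4, flow now 8.
No augmenting path remains; maximum flow = 8.
In the residual graph, reachable from s: {s, b}.
Min-cut edges: s→a (2), b→c (2), b→d (4); capacity 2 + 2 + 4 = 8.
This cut is saturated, so no flow can exceed 8.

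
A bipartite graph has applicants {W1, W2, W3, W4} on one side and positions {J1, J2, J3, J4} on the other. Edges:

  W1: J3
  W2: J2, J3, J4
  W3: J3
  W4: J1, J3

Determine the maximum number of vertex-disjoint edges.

3

Unit-capacity flow: source→left, listed edges, right→sink; max matching = max flow.
Augmenting path W1→J3 (+1); matched 1.
Augmenting path W2→J2 (+1); matched 2.
Augmenting path W4→J1 (+1); matched 3.
No augmenting path remains; maximum matching = 3.
König certificate: {W2, W4, J3} is a vertex cover of size 3 (every listed pair touches it), so no matching can be larger.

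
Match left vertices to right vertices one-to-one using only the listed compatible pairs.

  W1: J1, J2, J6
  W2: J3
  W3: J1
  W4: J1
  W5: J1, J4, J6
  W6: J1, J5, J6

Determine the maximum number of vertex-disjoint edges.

5

Unit-capacity flow: source→left, listed edges, right→sink; max matching = max flow.
Augmenting path W1→J1 (+1); matched 1.
Augmenting path W2→J3 (+1); matched 2.
Augmenting path W5→J4 (+1); matched 3.
Augmenting path W6→J5 (+1); matched 4.
Augmenting path W3→J1→W1→J2 (+1); matched 5.
No augmenting path remains; maximum matching = 5.
König certificate: {W1, W2, W5, W6, J1} is a vertex cover of size 5 (every listed pair touches it), so no matching can be larger.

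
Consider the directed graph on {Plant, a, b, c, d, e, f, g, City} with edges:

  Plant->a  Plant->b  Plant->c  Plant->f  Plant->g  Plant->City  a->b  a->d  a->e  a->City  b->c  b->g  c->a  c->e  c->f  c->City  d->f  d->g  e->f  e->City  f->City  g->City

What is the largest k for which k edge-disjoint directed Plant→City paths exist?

Assign every edge capacity 1; by Menger, the answer equals the max flow.
Path Plant→City (+1); total 1.
Path Plant→a→City (+1); total 2.
Path Plant→c→City (+1); total 3.
Path Plant→f→City (+1); total 4.
Path Plant→g→City (+1); total 5.
Path Plant→b→c→e→City (+1); total 6.
No residual Plant→City path; max flow = 6.
Certifying cut of size 6: {Plant→City, Plant→a, Plant→b, Plant→c, Plant→f, Plant→g}.

6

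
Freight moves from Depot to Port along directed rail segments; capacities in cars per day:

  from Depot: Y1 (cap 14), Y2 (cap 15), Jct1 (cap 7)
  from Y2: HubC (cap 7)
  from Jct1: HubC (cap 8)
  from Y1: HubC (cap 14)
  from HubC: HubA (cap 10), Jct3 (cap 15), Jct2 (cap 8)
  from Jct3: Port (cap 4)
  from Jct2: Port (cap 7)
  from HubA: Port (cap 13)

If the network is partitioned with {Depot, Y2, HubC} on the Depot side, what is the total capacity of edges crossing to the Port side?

Edges leaving {Depot, Y2, HubC}: Depot→Jct1 (7), Depot→Y1 (14), HubC→Jct3 (15), HubC→Jct2 (8), HubC→HubA (10).
Cut capacity = 7 + 14 + 15 + 8 + 10 = 54.

54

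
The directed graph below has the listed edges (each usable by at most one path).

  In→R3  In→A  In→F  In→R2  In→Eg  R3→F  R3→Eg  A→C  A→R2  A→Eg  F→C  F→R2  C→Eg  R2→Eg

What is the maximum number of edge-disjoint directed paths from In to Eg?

5

Assign every edge capacity 1; by Menger, the answer equals the max flow.
Path In→Eg (+1); total 1.
Path In→R3→Eg (+1); total 2.
Path In→A→Eg (+1); total 3.
Path In→R2→Eg (+1); total 4.
Path In→F→C→Eg (+1); total 5.
No residual In→Eg path; max flow = 5.
Certifying cut of size 5: {In→A, In→Eg, In→F, In→R2, In→R3}.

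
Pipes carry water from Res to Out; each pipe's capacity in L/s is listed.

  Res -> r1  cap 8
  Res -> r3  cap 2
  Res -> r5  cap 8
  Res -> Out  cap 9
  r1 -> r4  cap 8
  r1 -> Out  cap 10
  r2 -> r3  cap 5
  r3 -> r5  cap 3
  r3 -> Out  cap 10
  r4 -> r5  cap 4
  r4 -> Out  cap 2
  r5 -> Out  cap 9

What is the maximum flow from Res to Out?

27

Augment Res→Out: bottleneck 9, flow now 9.
Augment Res→r1→Out: bottleneck 8, flow now 17.
Augment Res→r3→Out: bottleneck 2, flow now 19.
Augment Res→r5→Out: bottleneck 8, flow now 27.
No augmenting path remains; maximum flow = 27.
In the residual graph, reachable from Res: {Res}.
Min-cut edges: Res→r1 (8), Res→r3 (2), Res→r5 (8), Res→Out (9); capacity 8 + 2 + 8 + 9 = 27.
This cut is saturated, so no flow can exceed 27.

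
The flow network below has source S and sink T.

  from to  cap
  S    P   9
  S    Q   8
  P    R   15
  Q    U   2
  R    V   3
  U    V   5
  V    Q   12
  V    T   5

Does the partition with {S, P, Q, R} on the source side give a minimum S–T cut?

Yes — it is a minimum cut (capacity 5).

Given cut capacity: 2 + 3 = 5.
Augment S→P→R→V→T: bottleneck 3, flow now 3.
Augment S→Q→U→V→T: bottleneck 2, flow now 5.
No augmenting path remains; maximum flow = 5.
Cut capacity 5 equals the max flow, so it is a minimum cut.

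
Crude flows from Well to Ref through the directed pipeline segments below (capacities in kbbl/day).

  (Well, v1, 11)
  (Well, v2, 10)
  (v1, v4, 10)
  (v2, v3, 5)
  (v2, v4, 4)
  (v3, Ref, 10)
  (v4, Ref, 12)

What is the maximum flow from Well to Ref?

Augment Well→v1→v4→Ref: bottleneck 10, flow now 10.
Augment Well→v2→v3→Ref: bottleneck 5, flow now 15.
Augment Well→v2→v4→Ref: bottleneck 2, flow now 17.
No augmenting path remains; maximum flow = 17.
In the residual graph, reachable from Well: {Well, v1, v2, v4}.
Min-cut edges: v2→v3 (5), v4→Ref (12); capacity 5 + 12 = 17.
This cut is saturated, so no flow can exceed 17.

17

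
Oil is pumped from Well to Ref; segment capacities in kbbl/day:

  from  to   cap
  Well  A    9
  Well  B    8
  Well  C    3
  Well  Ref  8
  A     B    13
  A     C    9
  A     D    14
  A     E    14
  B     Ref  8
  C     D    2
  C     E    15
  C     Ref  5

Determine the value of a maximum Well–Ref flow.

21

Augment Well→Ref: bottleneck 8, flow now 8.
Augment Well→B→Ref: bottleneck 8, flow now 16.
Augment Well→C→Ref: bottleneck 3, flow now 19.
Augment Well→A→C→Ref: bottleneck 2, flow now 21.
No augmenting path remains; maximum flow = 21.
In the residual graph, reachable from Well: {Well, A, B, C, D, E}.
Min-cut edges: Well→Ref (8), B→Ref (8), C→Ref (5); capacity 8 + 8 + 5 = 21.
This cut is saturated, so no flow can exceed 21.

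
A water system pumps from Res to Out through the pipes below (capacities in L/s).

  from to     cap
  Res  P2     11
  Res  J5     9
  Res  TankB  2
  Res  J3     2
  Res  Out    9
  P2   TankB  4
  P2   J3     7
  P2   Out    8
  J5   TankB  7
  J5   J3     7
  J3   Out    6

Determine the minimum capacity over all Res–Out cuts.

Augment Res→Out: bottleneck 9, flow now 9.
Augment Res→P2→Out: bottleneck 8, flow now 17.
Augment Res→J3→Out: bottleneck 2, flow now 19.
Augment Res→P2→J3→Out: bottleneck 3, flow now 22.
Augment Res→J5→J3→Out: bottleneck 1, flow now 23.
No augmenting path remains; maximum flow = 23.
By max-flow min-cut, the minimum cut capacity equals the max flow.
In the residual graph, reachable from Res: {Res, P2, J5, TankB, J3}.
Min-cut edges: Res→Out (9), P2→Out (8), J3→Out (6); capacity 9 + 8 + 6 = 23.

23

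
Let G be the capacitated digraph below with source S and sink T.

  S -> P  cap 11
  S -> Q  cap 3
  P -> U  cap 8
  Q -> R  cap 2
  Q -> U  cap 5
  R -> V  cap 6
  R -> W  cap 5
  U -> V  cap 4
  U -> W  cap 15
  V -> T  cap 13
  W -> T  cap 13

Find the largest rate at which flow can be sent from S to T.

Augment S→P→U→V→T: bottleneck 4, flow now 4.
Augment S→P→U→W→T: bottleneck 4, flow now 8.
Augment S→Q→R→V→T: bottleneck 2, flow now 10.
Augment S→Q→U→W→T: bottleneck 1, flow now 11.
No augmenting path remains; maximum flow = 11.
In the residual graph, reachable from S: {S, P}.
Min-cut edges: S→Q (3), P→U (8); capacity 3 + 8 = 11.
This cut is saturated, so no flow can exceed 11.

11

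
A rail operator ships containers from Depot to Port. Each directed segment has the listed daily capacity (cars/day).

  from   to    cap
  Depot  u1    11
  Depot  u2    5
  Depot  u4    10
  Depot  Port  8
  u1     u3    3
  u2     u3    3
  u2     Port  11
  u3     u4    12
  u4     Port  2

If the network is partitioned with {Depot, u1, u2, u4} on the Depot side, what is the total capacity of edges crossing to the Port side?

Edges leaving {Depot, u1, u2, u4}: Depot→Port (8), u1→u3 (3), u2→u3 (3), u2→Port (11), u4→Port (2).
Cut capacity = 8 + 3 + 3 + 11 + 2 = 27.

27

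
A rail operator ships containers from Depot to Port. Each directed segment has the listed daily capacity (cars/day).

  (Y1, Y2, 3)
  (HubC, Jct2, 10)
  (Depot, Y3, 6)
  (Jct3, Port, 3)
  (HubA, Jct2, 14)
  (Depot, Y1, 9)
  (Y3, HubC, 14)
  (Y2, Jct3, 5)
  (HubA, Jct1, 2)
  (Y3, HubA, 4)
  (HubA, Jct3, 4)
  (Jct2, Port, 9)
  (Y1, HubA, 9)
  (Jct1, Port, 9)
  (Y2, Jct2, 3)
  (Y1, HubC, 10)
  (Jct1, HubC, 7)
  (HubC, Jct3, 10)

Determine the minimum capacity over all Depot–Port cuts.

14

Augment Depot→Y3→HubC→Jct3→Port: bottleneck 3, flow now 3.
Augment Depot→Y3→HubC→Jct2→Port: bottleneck 3, flow now 6.
Augment Depot→Y1→Y2→Jct2→Port: bottleneck 3, flow now 9.
Augment Depot→Y1→HubC→Jct2→Port: bottleneck 3, flow now 12.
Augment Depot→Y1→HubA→Jct1→Port: bottleneck 2, flow now 14.
No augmenting path remains; maximum flow = 14.
By max-flow min-cut, the minimum cut capacity equals the max flow.
In the residual graph, reachable from Depot: {Depot, Y3, Y1, Y2, HubC, HubA, Jct3, Jct2}.
Min-cut edges: HubA→Jct1 (2), Jct3→Port (3), Jct2→Port (9); capacity 2 + 3 + 9 = 14.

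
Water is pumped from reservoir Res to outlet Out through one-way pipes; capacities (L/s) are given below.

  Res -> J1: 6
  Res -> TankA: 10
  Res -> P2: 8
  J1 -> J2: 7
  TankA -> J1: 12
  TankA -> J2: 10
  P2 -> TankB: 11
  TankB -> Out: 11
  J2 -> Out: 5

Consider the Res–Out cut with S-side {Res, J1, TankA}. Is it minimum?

Given cut capacity: 8 + 7 + 10 = 25.
Augment Res→J1→J2→Out: bottleneck 5, flow now 5.
Augment Res→P2→TankB→Out: bottleneck 8, flow now 13.
No augmenting path remains; maximum flow = 13.
In the residual graph, reachable from Res: {Res, J1, TankA, J2}.
Min-cut edges: Res→P2 (8), J2→Out (5); capacity 8 + 5 = 13.
Cut capacity 25 exceeds the max flow 13, so it is not minimum.

No — its capacity is 25, but the minimum cut has capacity 13.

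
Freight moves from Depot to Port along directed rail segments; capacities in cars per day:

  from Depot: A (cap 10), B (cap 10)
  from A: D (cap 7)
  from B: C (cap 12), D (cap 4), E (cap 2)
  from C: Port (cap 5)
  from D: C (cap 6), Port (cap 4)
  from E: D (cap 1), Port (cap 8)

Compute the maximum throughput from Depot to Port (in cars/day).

11

Augment Depot→A→D→Port: bottleneck 4, flow now 4.
Augment Depot→B→C→Port: bottleneck 5, flow now 9.
Augment Depot→B→E→Port: bottleneck 2, flow now 11.
No augmenting path remains; maximum flow = 11.
In the residual graph, reachable from Depot: {Depot, A, B, C, D}.
Min-cut edges: B→E (2), C→Port (5), D→Port (4); capacity 2 + 5 + 4 = 11.
This cut is saturated, so no flow can exceed 11.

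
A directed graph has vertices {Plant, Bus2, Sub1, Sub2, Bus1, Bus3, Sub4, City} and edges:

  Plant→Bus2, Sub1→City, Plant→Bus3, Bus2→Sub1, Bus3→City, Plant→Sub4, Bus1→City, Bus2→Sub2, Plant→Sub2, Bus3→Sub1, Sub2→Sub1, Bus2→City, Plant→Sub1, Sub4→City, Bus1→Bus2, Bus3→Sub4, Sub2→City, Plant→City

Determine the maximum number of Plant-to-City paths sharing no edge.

6

Assign every edge capacity 1; by Menger, the answer equals the max flow.
Path Plant→City (+1); total 1.
Path Plant→Bus2→City (+1); total 2.
Path Plant→Sub1→City (+1); total 3.
Path Plant→Sub2→City (+1); total 4.
Path Plant→Bus3→City (+1); total 5.
Path Plant→Sub4→City (+1); total 6.
No residual Plant→City path; max flow = 6.
Certifying cut of size 6: {Plant→Bus2, Plant→Bus3, Plant→City, Plant→Sub1, Plant→Sub2, Plant→Sub4}.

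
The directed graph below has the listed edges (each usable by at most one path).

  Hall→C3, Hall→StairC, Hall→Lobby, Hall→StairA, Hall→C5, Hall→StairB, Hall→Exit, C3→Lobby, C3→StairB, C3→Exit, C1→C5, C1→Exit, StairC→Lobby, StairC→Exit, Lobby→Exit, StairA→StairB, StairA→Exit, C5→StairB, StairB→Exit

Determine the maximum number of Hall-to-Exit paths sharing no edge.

6

Assign every edge capacity 1; by Menger, the answer equals the max flow.
Path Hall→Exit (+1); total 1.
Path Hall→C3→Exit (+1); total 2.
Path Hall→StairC→Exit (+1); total 3.
Path Hall→Lobby→Exit (+1); total 4.
Path Hall→StairA→Exit (+1); total 5.
Path Hall→StairB→Exit (+1); total 6.
No residual Hall→Exit path; max flow = 6.
Certifying cut of size 6: {Hall→C3, Hall→Exit, Hall→Lobby, Hall→StairA, Hall→StairC, StairB→Exit}.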